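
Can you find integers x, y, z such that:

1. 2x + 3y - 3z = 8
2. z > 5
Yes

Take x = 13, y = 0, z = 6. Substituting into each constraint:
  (1) 2(13) + 3(0) - 3(6) = 8 ✓
  (2) 6 > 5 ✓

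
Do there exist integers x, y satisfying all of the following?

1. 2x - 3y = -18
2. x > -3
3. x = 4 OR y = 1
No

The full constraint system is jointly infeasible over the integers. Each constraint and what it forces:

  - 2x - 3y = -18: is a linear equation tying the variables together
  - x > -3: bounds one variable relative to a constant
  - x = 4 OR y = 1: forces a choice: either x = 4 or y = 1

Split on the disjunction (x = 4 OR y = 1):
  • If x = 4: with x = 4, every remaining term of the linear equation is divisible by 3, so the left side is ≡ 0 (mod 3); but the right side -26 ≡ 1 (mod 3). No integers can satisfy it.
  • If y = 1: with y = 1, every remaining term of the linear equation is divisible by 2, so the left side is ≡ 0 (mod 2); but the right side -15 ≡ 1 (mod 2). No integers can satisfy it.
Both branches are infeasible, so the system has no integer solution.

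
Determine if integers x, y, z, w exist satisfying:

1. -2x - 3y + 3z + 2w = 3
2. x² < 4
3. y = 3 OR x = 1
Yes

Take x = 0, y = 3, z = 4, w = 0. Substituting into each constraint:
  (1) -2(0) - 3(3) + 3(4) + 2(0) = 3 ✓
  (2) x² = (0)² = 0, and 0 < 4 ✓
  (3) y = 3, target 3 ✓ (first branch holds)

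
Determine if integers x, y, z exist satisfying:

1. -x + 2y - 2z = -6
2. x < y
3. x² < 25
Yes

Take x = 0, y = 1, z = 4. Substituting into each constraint:
  (1) 0 + 2(1) - 2(4) = -6 ✓
  (2) 0 < 1 ✓
  (3) x² = (0)² = 0, and 0 < 25 ✓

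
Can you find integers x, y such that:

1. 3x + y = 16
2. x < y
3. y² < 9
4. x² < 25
No

A contradictory subset is {3x + y = 16, x < y, y² < 9}. No integer assignment can satisfy these jointly:

  - 3x + y = 16: is a linear equation tying the variables together
  - x < y: bounds one variable relative to another variable
  - y² < 9: restricts y to |y| ≤ 2

Propagating the comparison: x < y and y ≤ 2 give x ≤ 1. Range argument: with x ∈ [−∞, 1], y ∈ [-2, 2], the left side of the equation is at most 5, but the right side is 16 > 5. No integer solution exists.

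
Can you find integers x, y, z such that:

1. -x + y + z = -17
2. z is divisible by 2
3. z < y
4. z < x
Yes

Take x = 18, y = 1, z = 0. Substituting into each constraint:
  (1) (-18) + 1 + 0 = -17 ✓
  (2) 0 = 2 × 0, remainder 0 ✓
  (3) 0 < 1 ✓
  (4) 0 < 18 ✓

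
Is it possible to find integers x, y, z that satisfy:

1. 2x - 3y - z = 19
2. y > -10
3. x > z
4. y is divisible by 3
Yes

Take x = 18, y = 0, z = 17. Substituting into each constraint:
  (1) 2(18) - 3(0) + (-17) = 19 ✓
  (2) 0 > -10 ✓
  (3) 18 > 17 ✓
  (4) 0 = 3 × 0, remainder 0 ✓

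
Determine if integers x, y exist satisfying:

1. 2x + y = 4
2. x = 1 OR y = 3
Yes

Take x = 1, y = 2. Substituting into each constraint:
  (1) 2(1) + 2 = 4 ✓
  (2) x = 1, target 1 ✓ (first branch holds)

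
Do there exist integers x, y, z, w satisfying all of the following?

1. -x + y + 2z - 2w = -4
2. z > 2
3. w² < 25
Yes

Take x = 10, y = 0, z = 3, w = 0. Substituting into each constraint:
  (1) (-10) + 0 + 2(3) - 2(0) = -4 ✓
  (2) 3 > 2 ✓
  (3) w² = (0)² = 0, and 0 < 25 ✓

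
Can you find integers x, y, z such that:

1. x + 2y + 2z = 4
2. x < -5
Yes

Take x = -6, y = 0, z = 5. Substituting into each constraint:
  (1) (-6) + 2(0) + 2(5) = 4 ✓
  (2) -6 < -5 ✓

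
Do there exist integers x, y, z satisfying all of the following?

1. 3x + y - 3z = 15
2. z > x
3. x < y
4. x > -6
Yes

Take x = 0, y = 18, z = 1. Substituting into each constraint:
  (1) 3(0) + 18 - 3(1) = 15 ✓
  (2) 1 > 0 ✓
  (3) 0 < 18 ✓
  (4) 0 > -6 ✓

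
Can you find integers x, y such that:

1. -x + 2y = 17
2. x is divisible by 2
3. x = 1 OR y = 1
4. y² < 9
No

A contradictory subset is {-x + 2y = 17, x is divisible by 2}. No integer assignment can satisfy these jointly:

  - -x + 2y = 17: is a linear equation tying the variables together
  - x is divisible by 2: restricts x to multiples of 2

Modular obstruction: writing x = 2x', every remaining term of the linear equation is divisible by 2, so the left side is ≡ 0 (mod 2); but the right side 17 ≡ 1 (mod 2). No integers can satisfy it.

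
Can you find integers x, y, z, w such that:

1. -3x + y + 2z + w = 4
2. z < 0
Yes

Take x = 0, y = 6, z = -1, w = 0. Substituting into each constraint:
  (1) -3(0) + 6 + 2(-1) + 0 = 4 ✓
  (2) -1 < 0 ✓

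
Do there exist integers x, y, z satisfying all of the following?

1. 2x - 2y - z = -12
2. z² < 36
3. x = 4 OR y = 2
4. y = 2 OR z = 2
Yes

Take x = -4, y = 2, z = 0. Substituting into each constraint:
  (1) 2(-4) - 2(2) + 0 = -12 ✓
  (2) z² = (0)² = 0, and 0 < 36 ✓
  (3) y = 2, target 2 ✓ (second branch holds)
  (4) y = 2, target 2 ✓ (first branch holds)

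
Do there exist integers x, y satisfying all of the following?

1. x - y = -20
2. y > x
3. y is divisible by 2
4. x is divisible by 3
Yes

Take x = -18, y = 2. Substituting into each constraint:
  (1) (-18) + (-2) = -20 ✓
  (2) 2 > -18 ✓
  (3) 2 = 2 × 1, remainder 0 ✓
  (4) -18 = 3 × -6, remainder 0 ✓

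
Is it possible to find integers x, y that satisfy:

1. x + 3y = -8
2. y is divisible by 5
Yes

Take x = -8, y = 0. Substituting into each constraint:
  (1) (-8) + 3(0) = -8 ✓
  (2) 0 = 5 × 0, remainder 0 ✓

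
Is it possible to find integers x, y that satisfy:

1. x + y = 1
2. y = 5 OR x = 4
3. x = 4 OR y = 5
Yes

Take x = -4, y = 5. Substituting into each constraint:
  (1) (-4) + 5 = 1 ✓
  (2) y = 5, target 5 ✓ (first branch holds)
  (3) y = 5, target 5 ✓ (second branch holds)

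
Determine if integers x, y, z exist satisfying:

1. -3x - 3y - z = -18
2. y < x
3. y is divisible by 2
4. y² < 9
Yes

Take x = 1, y = 0, z = 15. Substituting into each constraint:
  (1) -3(1) - 3(0) + (-15) = -18 ✓
  (2) 0 < 1 ✓
  (3) 0 = 2 × 0, remainder 0 ✓
  (4) y² = (0)² = 0, and 0 < 9 ✓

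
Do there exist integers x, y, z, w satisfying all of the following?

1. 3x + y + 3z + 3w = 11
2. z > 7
Yes

Take x = 0, y = -13, z = 8, w = 0. Substituting into each constraint:
  (1) 3(0) + (-13) + 3(8) + 3(0) = 11 ✓
  (2) 8 > 7 ✓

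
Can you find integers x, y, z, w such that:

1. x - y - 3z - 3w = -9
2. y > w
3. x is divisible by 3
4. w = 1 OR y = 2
Yes

Take x = 0, y = 3, z = 1, w = 1. Substituting into each constraint:
  (1) 0 + (-3) - 3(1) - 3(1) = -9 ✓
  (2) 3 > 1 ✓
  (3) 0 = 3 × 0, remainder 0 ✓
  (4) w = 1, target 1 ✓ (first branch holds)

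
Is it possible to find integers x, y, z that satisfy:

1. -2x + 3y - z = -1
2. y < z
Yes

Take x = -1, y = -1, z = 0. Substituting into each constraint:
  (1) -2(-1) + 3(-1) + 0 = -1 ✓
  (2) -1 < 0 ✓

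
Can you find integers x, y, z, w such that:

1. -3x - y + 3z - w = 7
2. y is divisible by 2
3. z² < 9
Yes

Take x = 0, y = 0, z = 0, w = -7. Substituting into each constraint:
  (1) -3(0) + 0 + 3(0) + 7 = 7 ✓
  (2) 0 = 2 × 0, remainder 0 ✓
  (3) z² = (0)² = 0, and 0 < 9 ✓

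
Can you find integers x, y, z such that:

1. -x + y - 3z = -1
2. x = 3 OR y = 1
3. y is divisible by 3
No

The full constraint system is jointly infeasible over the integers. Each constraint and what it forces:

  - -x + y - 3z = -1: is a linear equation tying the variables together
  - x = 3 OR y = 1: forces a choice: either x = 3 or y = 1
  - y is divisible by 3: restricts y to multiples of 3

Split on the disjunction (x = 3 OR y = 1):
  • If x = 3: with x = 3, writing y = 3y', every remaining term of the linear equation is divisible by 3, so the left side is ≡ 0 (mod 3); but the right side 2 ≡ 2 (mod 3). No integers can satisfy it.
  • If y = 1: this contradicts the divisibility constraint — 1 is not a multiple of 3.
Both branches are infeasible, so the system has no integer solution.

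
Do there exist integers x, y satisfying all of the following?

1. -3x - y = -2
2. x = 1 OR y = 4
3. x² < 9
Yes

Take x = 1, y = -1. Substituting into each constraint:
  (1) -3(1) + 1 = -2 ✓
  (2) x = 1, target 1 ✓ (first branch holds)
  (3) x² = (1)² = 1, and 1 < 9 ✓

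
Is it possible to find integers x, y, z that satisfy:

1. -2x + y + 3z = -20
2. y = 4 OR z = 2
Yes

Take x = 0, y = 4, z = -8. Substituting into each constraint:
  (1) -2(0) + 4 + 3(-8) = -20 ✓
  (2) y = 4, target 4 ✓ (first branch holds)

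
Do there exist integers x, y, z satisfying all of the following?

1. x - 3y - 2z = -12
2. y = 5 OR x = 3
Yes

Take x = 3, y = 5, z = 0. Substituting into each constraint:
  (1) 3 - 3(5) - 2(0) = -12 ✓
  (2) y = 5, target 5 ✓ (first branch holds)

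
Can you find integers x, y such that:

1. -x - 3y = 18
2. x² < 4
Yes

Take x = 0, y = -6. Substituting into each constraint:
  (1) 0 - 3(-6) = 18 ✓
  (2) x² = (0)² = 0, and 0 < 4 ✓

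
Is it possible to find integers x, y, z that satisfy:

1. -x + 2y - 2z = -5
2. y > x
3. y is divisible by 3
Yes

Take x = -1, y = 0, z = 3. Substituting into each constraint:
  (1) 1 + 2(0) - 2(3) = -5 ✓
  (2) 0 > -1 ✓
  (3) 0 = 3 × 0, remainder 0 ✓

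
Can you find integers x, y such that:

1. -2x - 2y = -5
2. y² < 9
No

Even the single constraint (-2x - 2y = -5) is infeasible over the integers.

  - -2x - 2y = -5: every term on the left is divisible by 2, so the LHS ≡ 0 (mod 2), but the RHS -5 is not — no integer solution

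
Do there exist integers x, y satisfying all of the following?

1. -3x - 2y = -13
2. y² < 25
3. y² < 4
Yes

Take x = 5, y = -1. Substituting into each constraint:
  (1) -3(5) - 2(-1) = -13 ✓
  (2) y² = (-1)² = 1, and 1 < 25 ✓
  (3) y² = (-1)² = 1, and 1 < 4 ✓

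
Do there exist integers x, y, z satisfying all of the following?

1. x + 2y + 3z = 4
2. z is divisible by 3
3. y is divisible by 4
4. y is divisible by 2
Yes

Take x = 4, y = 0, z = 0. Substituting into each constraint:
  (1) 4 + 2(0) + 3(0) = 4 ✓
  (2) 0 = 3 × 0, remainder 0 ✓
  (3) 0 = 4 × 0, remainder 0 ✓
  (4) 0 = 2 × 0, remainder 0 ✓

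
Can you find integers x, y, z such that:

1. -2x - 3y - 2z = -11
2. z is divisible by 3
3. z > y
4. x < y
Yes

Take x = -2, y = -1, z = 9. Substituting into each constraint:
  (1) -2(-2) - 3(-1) - 2(9) = -11 ✓
  (2) 9 = 3 × 3, remainder 0 ✓
  (3) 9 > -1 ✓
  (4) -2 < -1 ✓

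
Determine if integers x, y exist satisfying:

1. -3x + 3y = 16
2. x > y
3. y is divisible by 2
No

Even the single constraint (-3x + 3y = 16) is infeasible over the integers.

  - -3x + 3y = 16: every term on the left is divisible by 3, so the LHS ≡ 0 (mod 3), but the RHS 16 is not — no integer solution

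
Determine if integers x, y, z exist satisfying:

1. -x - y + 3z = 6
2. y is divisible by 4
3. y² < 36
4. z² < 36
Yes

Take x = -6, y = 0, z = 0. Substituting into each constraint:
  (1) 6 + 0 + 3(0) = 6 ✓
  (2) 0 = 4 × 0, remainder 0 ✓
  (3) y² = (0)² = 0, and 0 < 36 ✓
  (4) z² = (0)² = 0, and 0 < 36 ✓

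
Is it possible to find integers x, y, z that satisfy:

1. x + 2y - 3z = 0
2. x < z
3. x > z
No

A contradictory subset is {x < z, x > z}. No integer assignment can satisfy these jointly:

  - x < z: bounds one variable relative to another variable
  - x > z: bounds one variable relative to another variable

Direct contradiction: z > x and x > z cannot both hold.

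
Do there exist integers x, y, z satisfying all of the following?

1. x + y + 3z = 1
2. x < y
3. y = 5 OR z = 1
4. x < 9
Yes

Take x = 2, y = 5, z = -2. Substituting into each constraint:
  (1) 2 + 5 + 3(-2) = 1 ✓
  (2) 2 < 5 ✓
  (3) y = 5, target 5 ✓ (first branch holds)
  (4) 2 < 9 ✓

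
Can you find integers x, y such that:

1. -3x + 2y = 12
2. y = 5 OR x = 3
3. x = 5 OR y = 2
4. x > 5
No

A contradictory subset is {-3x + 2y = 12, x = 5 OR y = 2, x > 5}. No integer assignment can satisfy these jointly:

  - -3x + 2y = 12: is a linear equation tying the variables together
  - x = 5 OR y = 2: forces a choice: either x = 5 or y = 2
  - x > 5: bounds one variable relative to a constant

Split on the disjunction (x = 5 OR y = 2):
  • If x = 5: this contradicts the bound x ≥ 6.
  • If y = 2: with y = 2, every remaining term of the linear equation is divisible by 3, so the left side is ≡ 0 (mod 3); but the right side 8 ≡ 2 (mod 3). No integers can satisfy it.
Both branches are infeasible, so the system has no integer solution.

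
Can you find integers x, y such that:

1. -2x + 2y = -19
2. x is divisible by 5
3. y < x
No

Even the single constraint (-2x + 2y = -19) is infeasible over the integers.

  - -2x + 2y = -19: every term on the left is divisible by 2, so the LHS ≡ 0 (mod 2), but the RHS -19 is not — no integer solution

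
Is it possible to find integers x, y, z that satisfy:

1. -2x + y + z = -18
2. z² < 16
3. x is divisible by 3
Yes

Take x = 0, y = -18, z = 0. Substituting into each constraint:
  (1) -2(0) + (-18) + 0 = -18 ✓
  (2) z² = (0)² = 0, and 0 < 16 ✓
  (3) 0 = 3 × 0, remainder 0 ✓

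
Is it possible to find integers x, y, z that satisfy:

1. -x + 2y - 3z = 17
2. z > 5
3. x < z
Yes

Take x = -1, y = 17, z = 6. Substituting into each constraint:
  (1) 1 + 2(17) - 3(6) = 17 ✓
  (2) 6 > 5 ✓
  (3) -1 < 6 ✓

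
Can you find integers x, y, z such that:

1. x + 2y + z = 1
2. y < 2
Yes

Take x = 0, y = 0, z = 1. Substituting into each constraint:
  (1) 0 + 2(0) + 1 = 1 ✓
  (2) 0 < 2 ✓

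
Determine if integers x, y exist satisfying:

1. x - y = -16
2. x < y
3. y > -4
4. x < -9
Yes

Take x = -16, y = 0. Substituting into each constraint:
  (1) (-16) + 0 = -16 ✓
  (2) -16 < 0 ✓
  (3) 0 > -4 ✓
  (4) -16 < -9 ✓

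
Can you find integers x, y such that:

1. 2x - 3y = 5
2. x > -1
Yes

Take x = 1, y = -1. Substituting into each constraint:
  (1) 2(1) - 3(-1) = 5 ✓
  (2) 1 > -1 ✓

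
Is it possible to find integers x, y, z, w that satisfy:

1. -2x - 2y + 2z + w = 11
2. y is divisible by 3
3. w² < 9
Yes

Take x = 0, y = 0, z = 5, w = 1. Substituting into each constraint:
  (1) -2(0) - 2(0) + 2(5) + 1 = 11 ✓
  (2) 0 = 3 × 0, remainder 0 ✓
  (3) w² = (1)² = 1, and 1 < 9 ✓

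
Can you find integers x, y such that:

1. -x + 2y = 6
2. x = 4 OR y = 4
Yes

Take x = 2, y = 4. Substituting into each constraint:
  (1) (-2) + 2(4) = 6 ✓
  (2) y = 4, target 4 ✓ (second branch holds)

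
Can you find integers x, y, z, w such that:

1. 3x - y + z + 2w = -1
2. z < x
Yes

Take x = 1, y = 4, z = 0, w = 0. Substituting into each constraint:
  (1) 3(1) + (-4) + 0 + 2(0) = -1 ✓
  (2) 0 < 1 ✓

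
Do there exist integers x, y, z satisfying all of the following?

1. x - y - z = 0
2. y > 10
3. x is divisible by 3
Yes

Take x = 0, y = 11, z = -11. Substituting into each constraint:
  (1) 0 + (-11) + 11 = 0 ✓
  (2) 11 > 10 ✓
  (3) 0 = 3 × 0, remainder 0 ✓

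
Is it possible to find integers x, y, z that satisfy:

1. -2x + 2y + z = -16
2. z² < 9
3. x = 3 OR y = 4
Yes

Take x = 3, y = -4, z = -2. Substituting into each constraint:
  (1) -2(3) + 2(-4) + (-2) = -16 ✓
  (2) z² = (-2)² = 4, and 4 < 9 ✓
  (3) x = 3, target 3 ✓ (first branch holds)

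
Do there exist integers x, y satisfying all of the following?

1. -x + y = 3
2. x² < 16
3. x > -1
Yes

Take x = 0, y = 3. Substituting into each constraint:
  (1) 0 + 3 = 3 ✓
  (2) x² = (0)² = 0, and 0 < 16 ✓
  (3) 0 > -1 ✓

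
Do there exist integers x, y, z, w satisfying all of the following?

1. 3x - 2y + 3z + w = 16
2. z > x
Yes

Take x = 0, y = -6, z = 1, w = 1. Substituting into each constraint:
  (1) 3(0) - 2(-6) + 3(1) + 1 = 16 ✓
  (2) 1 > 0 ✓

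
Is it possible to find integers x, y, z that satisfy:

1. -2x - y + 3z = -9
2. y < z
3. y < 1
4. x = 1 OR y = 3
Yes

Take x = 1, y = -5, z = -4. Substituting into each constraint:
  (1) -2(1) + 5 + 3(-4) = -9 ✓
  (2) -5 < -4 ✓
  (3) -5 < 1 ✓
  (4) x = 1, target 1 ✓ (first branch holds)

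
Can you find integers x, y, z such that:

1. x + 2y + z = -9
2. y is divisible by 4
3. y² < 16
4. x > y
Yes

Take x = 1, y = 0, z = -10. Substituting into each constraint:
  (1) 1 + 2(0) + (-10) = -9 ✓
  (2) 0 = 4 × 0, remainder 0 ✓
  (3) y² = (0)² = 0, and 0 < 16 ✓
  (4) 1 > 0 ✓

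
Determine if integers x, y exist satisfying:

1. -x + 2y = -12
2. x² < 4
Yes

Take x = 0, y = -6. Substituting into each constraint:
  (1) 0 + 2(-6) = -12 ✓
  (2) x² = (0)² = 0, and 0 < 4 ✓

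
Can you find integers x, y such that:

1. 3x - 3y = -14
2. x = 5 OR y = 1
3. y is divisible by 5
No

Even the single constraint (3x - 3y = -14) is infeasible over the integers.

  - 3x - 3y = -14: every term on the left is divisible by 3, so the LHS ≡ 0 (mod 3), but the RHS -14 is not — no integer solution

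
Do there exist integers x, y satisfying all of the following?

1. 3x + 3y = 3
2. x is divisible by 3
Yes

Take x = 0, y = 1. Substituting into each constraint:
  (1) 3(0) + 3(1) = 3 ✓
  (2) 0 = 3 × 0, remainder 0 ✓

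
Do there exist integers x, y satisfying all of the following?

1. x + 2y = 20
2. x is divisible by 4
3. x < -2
Yes

Take x = -4, y = 12. Substituting into each constraint:
  (1) (-4) + 2(12) = 20 ✓
  (2) -4 = 4 × -1, remainder 0 ✓
  (3) -4 < -2 ✓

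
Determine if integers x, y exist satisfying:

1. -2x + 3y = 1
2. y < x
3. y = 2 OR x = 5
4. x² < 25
No

The full constraint system is jointly infeasible over the integers. Each constraint and what it forces:

  - -2x + 3y = 1: is a linear equation tying the variables together
  - y < x: bounds one variable relative to another variable
  - y = 2 OR x = 5: forces a choice: either y = 2 or x = 5
  - x² < 25: restricts x to |x| ≤ 4

Split on the disjunction (y = 2 OR x = 5):
  • If y = 2: with y = 2, every remaining term of the linear equation is divisible by 2, so the left side is ≡ 0 (mod 2); but the right side -5 ≡ 1 (mod 2). No integers can satisfy it.
  • If x = 5: this contradicts x² < 25, which requires |x| ≤ 4.
Both branches are infeasible, so the system has no integer solution.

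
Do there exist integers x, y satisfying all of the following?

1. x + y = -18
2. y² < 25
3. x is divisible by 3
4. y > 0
Yes

Take x = -21, y = 3. Substituting into each constraint:
  (1) (-21) + 3 = -18 ✓
  (2) y² = (3)² = 9, and 9 < 25 ✓
  (3) -21 = 3 × -7, remainder 0 ✓
  (4) 3 > 0 ✓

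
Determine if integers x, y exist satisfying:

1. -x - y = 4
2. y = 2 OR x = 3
Yes

Take x = 3, y = -7. Substituting into each constraint:
  (1) (-3) + 7 = 4 ✓
  (2) x = 3, target 3 ✓ (second branch holds)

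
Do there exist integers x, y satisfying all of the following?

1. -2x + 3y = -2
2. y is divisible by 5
Yes

Take x = 1, y = 0. Substituting into each constraint:
  (1) -2(1) + 3(0) = -2 ✓
  (2) 0 = 5 × 0, remainder 0 ✓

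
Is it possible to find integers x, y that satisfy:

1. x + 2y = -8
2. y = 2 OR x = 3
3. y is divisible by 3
No

The full constraint system is jointly infeasible over the integers. Each constraint and what it forces:

  - x + 2y = -8: is a linear equation tying the variables together
  - y = 2 OR x = 3: forces a choice: either y = 2 or x = 3
  - y is divisible by 3: restricts y to multiples of 3

Split on the disjunction (y = 2 OR x = 3):
  • If y = 2: this contradicts the divisibility constraint — 2 is not a multiple of 3.
  • If x = 3: with x = 3, writing y = 3y', every remaining term of the linear equation is divisible by 6, so the left side is ≡ 0 (mod 6); but the right side -11 ≡ 1 (mod 6). No integers can satisfy it.
Both branches are infeasible, so the system has no integer solution.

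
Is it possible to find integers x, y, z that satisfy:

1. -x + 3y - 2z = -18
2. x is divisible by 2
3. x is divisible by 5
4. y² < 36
Yes

Take x = 0, y = 0, z = 9. Substituting into each constraint:
  (1) 0 + 3(0) - 2(9) = -18 ✓
  (2) 0 = 2 × 0, remainder 0 ✓
  (3) 0 = 5 × 0, remainder 0 ✓
  (4) y² = (0)² = 0, and 0 < 36 ✓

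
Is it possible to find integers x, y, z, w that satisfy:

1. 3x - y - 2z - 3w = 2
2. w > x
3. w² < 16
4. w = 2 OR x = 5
Yes

Take x = 1, y = -5, z = 0, w = 2. Substituting into each constraint:
  (1) 3(1) + 5 - 2(0) - 3(2) = 2 ✓
  (2) 2 > 1 ✓
  (3) w² = (2)² = 4, and 4 < 16 ✓
  (4) w = 2, target 2 ✓ (first branch holds)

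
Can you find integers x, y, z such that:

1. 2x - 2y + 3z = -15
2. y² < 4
Yes

Take x = -9, y = 0, z = 1. Substituting into each constraint:
  (1) 2(-9) - 2(0) + 3(1) = -15 ✓
  (2) y² = (0)² = 0, and 0 < 4 ✓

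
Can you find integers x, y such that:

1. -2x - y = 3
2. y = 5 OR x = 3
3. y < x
Yes

Take x = 3, y = -9. Substituting into each constraint:
  (1) -2(3) + 9 = 3 ✓
  (2) x = 3, target 3 ✓ (second branch holds)
  (3) -9 < 3 ✓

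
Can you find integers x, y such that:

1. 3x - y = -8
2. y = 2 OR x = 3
Yes

Take x = -2, y = 2. Substituting into each constraint:
  (1) 3(-2) + (-2) = -8 ✓
  (2) y = 2, target 2 ✓ (first branch holds)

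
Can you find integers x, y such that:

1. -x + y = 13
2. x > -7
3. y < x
No

A contradictory subset is {-x + y = 13, y < x}. No integer assignment can satisfy these jointly:

  - -x + y = 13: is a linear equation tying the variables together
  - y < x: bounds one variable relative to another variable

From the equation, x − y = -13, i.e. x − y = -13; but x > y requires x − y ≥ 1. Contradiction.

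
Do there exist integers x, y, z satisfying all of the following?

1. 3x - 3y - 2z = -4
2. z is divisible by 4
Yes

Take x = 3, y = -1, z = 8. Substituting into each constraint:
  (1) 3(3) - 3(-1) - 2(8) = -4 ✓
  (2) 8 = 4 × 2, remainder 0 ✓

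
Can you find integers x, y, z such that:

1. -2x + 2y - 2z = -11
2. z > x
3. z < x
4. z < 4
No

Even the single constraint (-2x + 2y - 2z = -11) is infeasible over the integers.

  - -2x + 2y - 2z = -11: every term on the left is divisible by 2, so the LHS ≡ 0 (mod 2), but the RHS -11 is not — no integer solution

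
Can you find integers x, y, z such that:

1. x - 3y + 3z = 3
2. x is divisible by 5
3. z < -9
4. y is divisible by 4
Yes

Take x = 0, y = -12, z = -11. Substituting into each constraint:
  (1) 0 - 3(-12) + 3(-11) = 3 ✓
  (2) 0 = 5 × 0, remainder 0 ✓
  (3) -11 < -9 ✓
  (4) -12 = 4 × -3, remainder 0 ✓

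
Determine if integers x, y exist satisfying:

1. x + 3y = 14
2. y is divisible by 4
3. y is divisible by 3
Yes

Take x = 14, y = 0. Substituting into each constraint:
  (1) 14 + 3(0) = 14 ✓
  (2) 0 = 4 × 0, remainder 0 ✓
  (3) 0 = 3 × 0, remainder 0 ✓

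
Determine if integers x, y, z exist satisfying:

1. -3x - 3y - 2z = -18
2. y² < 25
Yes

Take x = 6, y = 0, z = 0. Substituting into each constraint:
  (1) -3(6) - 3(0) - 2(0) = -18 ✓
  (2) y² = (0)² = 0, and 0 < 25 ✓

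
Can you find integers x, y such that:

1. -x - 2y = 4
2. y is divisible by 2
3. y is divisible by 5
Yes

Take x = -4, y = 0. Substituting into each constraint:
  (1) 4 - 2(0) = 4 ✓
  (2) 0 = 2 × 0, remainder 0 ✓
  (3) 0 = 5 × 0, remainder 0 ✓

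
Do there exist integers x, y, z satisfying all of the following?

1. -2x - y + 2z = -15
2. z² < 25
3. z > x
Yes

Take x = -1, y = 17, z = 0. Substituting into each constraint:
  (1) -2(-1) + (-17) + 2(0) = -15 ✓
  (2) z² = (0)² = 0, and 0 < 25 ✓
  (3) 0 > -1 ✓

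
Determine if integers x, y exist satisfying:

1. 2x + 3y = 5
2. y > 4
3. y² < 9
No

A contradictory subset is {y > 4, y² < 9}. No integer assignment can satisfy these jointly:

  - y > 4: bounds one variable relative to a constant
  - y² < 9: restricts y to |y| ≤ 2

Direct contradiction: the bounds on y require y ≥ 5 and y ≤ 2 simultaneously, which is empty.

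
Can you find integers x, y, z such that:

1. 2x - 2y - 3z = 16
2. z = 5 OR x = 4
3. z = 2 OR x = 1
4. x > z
Yes

Take x = 4, y = -7, z = 2. Substituting into each constraint:
  (1) 2(4) - 2(-7) - 3(2) = 16 ✓
  (2) x = 4, target 4 ✓ (second branch holds)
  (3) z = 2, target 2 ✓ (first branch holds)
  (4) 4 > 2 ✓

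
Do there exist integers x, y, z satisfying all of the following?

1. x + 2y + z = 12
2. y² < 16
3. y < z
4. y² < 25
Yes

Take x = 11, y = 0, z = 1. Substituting into each constraint:
  (1) 11 + 2(0) + 1 = 12 ✓
  (2) y² = (0)² = 0, and 0 < 16 ✓
  (3) 0 < 1 ✓
  (4) y² = (0)² = 0, and 0 < 25 ✓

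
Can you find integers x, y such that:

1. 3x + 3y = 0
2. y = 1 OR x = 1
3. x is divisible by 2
No

The full constraint system is jointly infeasible over the integers. Each constraint and what it forces:

  - 3x + 3y = 0: is a linear equation tying the variables together
  - y = 1 OR x = 1: forces a choice: either y = 1 or x = 1
  - x is divisible by 2: restricts x to multiples of 2

Split on the disjunction (y = 1 OR x = 1):
  • If y = 1: with y = 1, writing x = 2x', every remaining term of the linear equation is divisible by 6, so the left side is ≡ 0 (mod 6); but the right side -3 ≡ 3 (mod 6). No integers can satisfy it.
  • If x = 1: this contradicts the divisibility constraint — 1 is not a multiple of 2.
Both branches are infeasible, so the system has no integer solution.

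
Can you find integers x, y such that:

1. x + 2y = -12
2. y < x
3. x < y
No

A contradictory subset is {y < x, x < y}. No integer assignment can satisfy these jointly:

  - y < x: bounds one variable relative to another variable
  - x < y: bounds one variable relative to another variable

Direct contradiction: x > y and y > x cannot both hold.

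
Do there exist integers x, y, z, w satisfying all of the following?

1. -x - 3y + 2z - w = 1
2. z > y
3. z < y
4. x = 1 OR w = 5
No

A contradictory subset is {z > y, z < y}. No integer assignment can satisfy these jointly:

  - z > y: bounds one variable relative to another variable
  - z < y: bounds one variable relative to another variable

Direct contradiction: z > y and y > z cannot both hold.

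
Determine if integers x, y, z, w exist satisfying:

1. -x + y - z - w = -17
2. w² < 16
Yes

Take x = 0, y = 0, z = 17, w = 0. Substituting into each constraint:
  (1) 0 + 0 + (-17) + 0 = -17 ✓
  (2) w² = (0)² = 0, and 0 < 16 ✓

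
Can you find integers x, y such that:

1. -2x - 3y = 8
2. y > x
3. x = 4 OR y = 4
Yes

Take x = -10, y = 4. Substituting into each constraint:
  (1) -2(-10) - 3(4) = 8 ✓
  (2) 4 > -10 ✓
  (3) y = 4, target 4 ✓ (second branch holds)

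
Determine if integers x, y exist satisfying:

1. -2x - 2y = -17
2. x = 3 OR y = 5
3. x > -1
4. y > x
No

Even the single constraint (-2x - 2y = -17) is infeasible over the integers.

  - -2x - 2y = -17: every term on the left is divisible by 2, so the LHS ≡ 0 (mod 2), but the RHS -17 is not — no integer solution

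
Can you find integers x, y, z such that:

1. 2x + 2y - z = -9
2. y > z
Yes

Take x = -6, y = 2, z = 1. Substituting into each constraint:
  (1) 2(-6) + 2(2) + (-1) = -9 ✓
  (2) 2 > 1 ✓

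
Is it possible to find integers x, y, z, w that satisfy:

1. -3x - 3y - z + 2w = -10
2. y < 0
Yes

Take x = 4, y = -1, z = 1, w = 0. Substituting into each constraint:
  (1) -3(4) - 3(-1) + (-1) + 2(0) = -10 ✓
  (2) -1 < 0 ✓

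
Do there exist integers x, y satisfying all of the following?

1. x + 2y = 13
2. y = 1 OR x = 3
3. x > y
Yes

Take x = 11, y = 1. Substituting into each constraint:
  (1) 11 + 2(1) = 13 ✓
  (2) y = 1, target 1 ✓ (first branch holds)
  (3) 11 > 1 ✓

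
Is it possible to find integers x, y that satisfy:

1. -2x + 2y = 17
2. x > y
No

Even the single constraint (-2x + 2y = 17) is infeasible over the integers.

  - -2x + 2y = 17: every term on the left is divisible by 2, so the LHS ≡ 0 (mod 2), but the RHS 17 is not — no integer solution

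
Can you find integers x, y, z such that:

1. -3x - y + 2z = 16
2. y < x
Yes

Take x = 0, y = -2, z = 7. Substituting into each constraint:
  (1) -3(0) + 2 + 2(7) = 16 ✓
  (2) -2 < 0 ✓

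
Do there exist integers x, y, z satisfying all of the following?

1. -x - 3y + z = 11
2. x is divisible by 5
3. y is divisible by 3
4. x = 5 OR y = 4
Yes

Take x = 5, y = 0, z = 16. Substituting into each constraint:
  (1) (-5) - 3(0) + 16 = 11 ✓
  (2) 5 = 5 × 1, remainder 0 ✓
  (3) 0 = 3 × 0, remainder 0 ✓
  (4) x = 5, target 5 ✓ (first branch holds)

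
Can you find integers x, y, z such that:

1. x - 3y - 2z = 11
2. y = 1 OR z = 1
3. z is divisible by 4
Yes

Take x = 22, y = 1, z = 4. Substituting into each constraint:
  (1) 22 - 3(1) - 2(4) = 11 ✓
  (2) y = 1, target 1 ✓ (first branch holds)
  (3) 4 = 4 × 1, remainder 0 ✓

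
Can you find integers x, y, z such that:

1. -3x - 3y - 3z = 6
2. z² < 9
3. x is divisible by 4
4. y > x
Yes

Take x = -4, y = 0, z = 2. Substituting into each constraint:
  (1) -3(-4) - 3(0) - 3(2) = 6 ✓
  (2) z² = (2)² = 4, and 4 < 9 ✓
  (3) -4 = 4 × -1, remainder 0 ✓
  (4) 0 > -4 ✓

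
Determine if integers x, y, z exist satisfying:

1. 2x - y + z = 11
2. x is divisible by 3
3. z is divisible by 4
Yes

Take x = 0, y = -11, z = 0. Substituting into each constraint:
  (1) 2(0) + 11 + 0 = 11 ✓
  (2) 0 = 3 × 0, remainder 0 ✓
  (3) 0 = 4 × 0, remainder 0 ✓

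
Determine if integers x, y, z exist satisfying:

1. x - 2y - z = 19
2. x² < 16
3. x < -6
No

A contradictory subset is {x² < 16, x < -6}. No integer assignment can satisfy these jointly:

  - x² < 16: restricts x to |x| ≤ 3
  - x < -6: bounds one variable relative to a constant

Direct contradiction: the bounds on x require x ≥ -3 and x ≤ -7 simultaneously, which is empty.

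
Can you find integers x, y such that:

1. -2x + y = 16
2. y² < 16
Yes

Take x = -8, y = 0. Substituting into each constraint:
  (1) -2(-8) + 0 = 16 ✓
  (2) y² = (0)² = 0, and 0 < 16 ✓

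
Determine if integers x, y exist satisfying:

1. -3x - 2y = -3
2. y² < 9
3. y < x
Yes

Take x = 1, y = 0. Substituting into each constraint:
  (1) -3(1) - 2(0) = -3 ✓
  (2) y² = (0)² = 0, and 0 < 9 ✓
  (3) 0 < 1 ✓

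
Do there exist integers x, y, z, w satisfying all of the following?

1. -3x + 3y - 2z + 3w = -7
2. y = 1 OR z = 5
Yes

Take x = 0, y = 1, z = 5, w = 0. Substituting into each constraint:
  (1) -3(0) + 3(1) - 2(5) + 3(0) = -7 ✓
  (2) y = 1, target 1 ✓ (first branch holds)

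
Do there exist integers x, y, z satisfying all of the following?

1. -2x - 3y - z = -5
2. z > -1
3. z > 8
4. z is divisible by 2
Yes

Take x = -1, y = -1, z = 10. Substituting into each constraint:
  (1) -2(-1) - 3(-1) + (-10) = -5 ✓
  (2) 10 > -1 ✓
  (3) 10 > 8 ✓
  (4) 10 = 2 × 5, remainder 0 ✓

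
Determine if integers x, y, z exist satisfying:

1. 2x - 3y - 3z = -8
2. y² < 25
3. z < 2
Yes

Take x = 2, y = 3, z = 1. Substituting into each constraint:
  (1) 2(2) - 3(3) - 3(1) = -8 ✓
  (2) y² = (3)² = 9, and 9 < 25 ✓
  (3) 1 < 2 ✓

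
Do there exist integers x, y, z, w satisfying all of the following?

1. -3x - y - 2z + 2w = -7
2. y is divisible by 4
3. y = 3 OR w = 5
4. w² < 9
No

A contradictory subset is {y is divisible by 4, y = 3 OR w = 5, w² < 9}. No integer assignment can satisfy these jointly:

  - y is divisible by 4: restricts y to multiples of 4
  - y = 3 OR w = 5: forces a choice: either y = 3 or w = 5
  - w² < 9: restricts w to |w| ≤ 2

Split on the disjunction (y = 3 OR w = 5):
  • If y = 3: this contradicts the divisibility constraint — 3 is not a multiple of 4.
  • If w = 5: this contradicts w² < 9, which requires |w| ≤ 2.
Both branches are infeasible, so the system has no integer solution.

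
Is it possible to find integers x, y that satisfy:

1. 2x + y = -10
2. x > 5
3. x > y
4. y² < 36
No

A contradictory subset is {2x + y = -10, x > 5, y² < 36}. No integer assignment can satisfy these jointly:

  - 2x + y = -10: is a linear equation tying the variables together
  - x > 5: bounds one variable relative to a constant
  - y² < 36: restricts y to |y| ≤ 5

Range argument: with x ∈ [6, ∞], y ∈ [-5, 5], the left side of the equation is at least 7, but the right side is -10 < 7. No integer solution exists.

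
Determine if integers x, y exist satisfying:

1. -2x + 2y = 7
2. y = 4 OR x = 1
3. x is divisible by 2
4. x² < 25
No

Even the single constraint (-2x + 2y = 7) is infeasible over the integers.

  - -2x + 2y = 7: every term on the left is divisible by 2, so the LHS ≡ 0 (mod 2), but the RHS 7 is not — no integer solution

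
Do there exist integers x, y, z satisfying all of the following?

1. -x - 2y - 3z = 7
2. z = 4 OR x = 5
Yes

Take x = 5, y = 0, z = -4. Substituting into each constraint:
  (1) (-5) - 2(0) - 3(-4) = 7 ✓
  (2) x = 5, target 5 ✓ (second branch holds)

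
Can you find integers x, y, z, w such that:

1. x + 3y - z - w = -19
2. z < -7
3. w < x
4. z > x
Yes

Take x = -11, y = -10, z = -10, w = -12. Substituting into each constraint:
  (1) (-11) + 3(-10) + 10 + 12 = -19 ✓
  (2) -10 < -7 ✓
  (3) -12 < -11 ✓
  (4) -10 > -11 ✓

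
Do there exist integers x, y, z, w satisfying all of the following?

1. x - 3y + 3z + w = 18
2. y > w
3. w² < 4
Yes

Take x = 21, y = 1, z = 0, w = 0. Substituting into each constraint:
  (1) 21 - 3(1) + 3(0) + 0 = 18 ✓
  (2) 1 > 0 ✓
  (3) w² = (0)² = 0, and 0 < 4 ✓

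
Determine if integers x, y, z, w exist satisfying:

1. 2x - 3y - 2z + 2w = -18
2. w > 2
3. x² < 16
Yes

Take x = 0, y = 8, z = 0, w = 3. Substituting into each constraint:
  (1) 2(0) - 3(8) - 2(0) + 2(3) = -18 ✓
  (2) 3 > 2 ✓
  (3) x² = (0)² = 0, and 0 < 16 ✓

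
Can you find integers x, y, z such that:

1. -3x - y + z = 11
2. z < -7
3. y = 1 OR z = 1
Yes

Take x = -7, y = 1, z = -9. Substituting into each constraint:
  (1) -3(-7) + (-1) + (-9) = 11 ✓
  (2) -9 < -7 ✓
  (3) y = 1, target 1 ✓ (first branch holds)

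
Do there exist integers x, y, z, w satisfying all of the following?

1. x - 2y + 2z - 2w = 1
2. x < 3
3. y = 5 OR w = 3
Yes

Take x = -1, y = 5, z = 0, w = -6. Substituting into each constraint:
  (1) (-1) - 2(5) + 2(0) - 2(-6) = 1 ✓
  (2) -1 < 3 ✓
  (3) y = 5, target 5 ✓ (first branch holds)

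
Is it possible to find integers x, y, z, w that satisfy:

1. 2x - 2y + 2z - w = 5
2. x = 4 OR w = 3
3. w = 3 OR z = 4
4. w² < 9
Yes

Take x = 4, y = 6, z = 4, w = -1. Substituting into each constraint:
  (1) 2(4) - 2(6) + 2(4) + 1 = 5 ✓
  (2) x = 4, target 4 ✓ (first branch holds)
  (3) z = 4, target 4 ✓ (second branch holds)
  (4) w² = (-1)² = 1, and 1 < 9 ✓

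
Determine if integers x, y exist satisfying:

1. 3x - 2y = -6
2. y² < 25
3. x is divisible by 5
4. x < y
Yes

Take x = 0, y = 3. Substituting into each constraint:
  (1) 3(0) - 2(3) = -6 ✓
  (2) y² = (3)² = 9, and 9 < 25 ✓
  (3) 0 = 5 × 0, remainder 0 ✓
  (4) 0 < 3 ✓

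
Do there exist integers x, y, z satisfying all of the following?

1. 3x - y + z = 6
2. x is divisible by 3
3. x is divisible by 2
Yes

Take x = 0, y = 0, z = 6. Substituting into each constraint:
  (1) 3(0) + 0 + 6 = 6 ✓
  (2) 0 = 3 × 0, remainder 0 ✓
  (3) 0 = 2 × 0, remainder 0 ✓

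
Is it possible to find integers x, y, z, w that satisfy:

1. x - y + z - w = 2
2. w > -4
Yes

Take x = 2, y = 0, z = 0, w = 0. Substituting into each constraint:
  (1) 2 + 0 + 0 + 0 = 2 ✓
  (2) 0 > -4 ✓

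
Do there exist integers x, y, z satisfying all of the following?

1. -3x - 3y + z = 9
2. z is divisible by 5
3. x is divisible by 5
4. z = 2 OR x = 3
No

A contradictory subset is {-3x - 3y + z = 9, x is divisible by 5, z = 2 OR x = 3}. No integer assignment can satisfy these jointly:

  - -3x - 3y + z = 9: is a linear equation tying the variables together
  - x is divisible by 5: restricts x to multiples of 5
  - z = 2 OR x = 3: forces a choice: either z = 2 or x = 3

Split on the disjunction (z = 2 OR x = 3):
  • If z = 2: with z = 2, writing x = 5x', every remaining term of the linear equation is divisible by 3, so the left side is ≡ 0 (mod 3); but the right side 7 ≡ 1 (mod 3). No integers can satisfy it.
  • If x = 3: this contradicts the divisibility constraint — 3 is not a multiple of 5.
Both branches are infeasible, so the system has no integer solution.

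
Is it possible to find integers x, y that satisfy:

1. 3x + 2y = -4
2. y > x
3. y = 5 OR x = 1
No

The full constraint system is jointly infeasible over the integers. Each constraint and what it forces:

  - 3x + 2y = -4: is a linear equation tying the variables together
  - y > x: bounds one variable relative to another variable
  - y = 5 OR x = 1: forces a choice: either y = 5 or x = 1

Split on the disjunction (y = 5 OR x = 1):
  • If y = 5: with y = 5, every remaining term of the linear equation is divisible by 3, so the left side is ≡ 0 (mod 3); but the right side -14 ≡ 1 (mod 3). No integers can satisfy it.
  • If x = 1: with x = 1, every remaining term of the linear equation is divisible by 2, so the left side is ≡ 0 (mod 2); but the right side -7 ≡ 1 (mod 2). No integers can satisfy it.
Both branches are infeasible, so the system has no integer solution.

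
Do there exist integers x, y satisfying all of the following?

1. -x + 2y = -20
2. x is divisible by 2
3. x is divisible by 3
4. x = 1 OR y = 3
No

A contradictory subset is {-x + 2y = -20, x is divisible by 3, x = 1 OR y = 3}. No integer assignment can satisfy these jointly:

  - -x + 2y = -20: is a linear equation tying the variables together
  - x is divisible by 3: restricts x to multiples of 3
  - x = 1 OR y = 3: forces a choice: either x = 1 or y = 3

Split on the disjunction (x = 1 OR y = 3):
  • If x = 1: this contradicts the divisibility constraint — 1 is not a multiple of 3.
  • If y = 3: with y = 3, writing x = 3x', every remaining term of the linear equation is divisible by 3, so the left side is ≡ 0 (mod 3); but the right side -26 ≡ 1 (mod 3). No integers can satisfy it.
Both branches are infeasible, so the system has no integer solution.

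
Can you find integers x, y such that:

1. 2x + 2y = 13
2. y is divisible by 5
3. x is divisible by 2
No

Even the single constraint (2x + 2y = 13) is infeasible over the integers.

  - 2x + 2y = 13: every term on the left is divisible by 2, so the LHS ≡ 0 (mod 2), but the RHS 13 is not — no integer solution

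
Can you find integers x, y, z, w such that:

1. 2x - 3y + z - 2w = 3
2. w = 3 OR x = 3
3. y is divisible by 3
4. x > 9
Yes

Take x = 10, y = 0, z = -11, w = 3. Substituting into each constraint:
  (1) 2(10) - 3(0) + (-11) - 2(3) = 3 ✓
  (2) w = 3, target 3 ✓ (first branch holds)
  (3) 0 = 3 × 0, remainder 0 ✓
  (4) 10 > 9 ✓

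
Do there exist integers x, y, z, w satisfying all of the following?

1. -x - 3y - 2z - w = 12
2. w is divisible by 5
Yes

Take x = 0, y = 0, z = -6, w = 0. Substituting into each constraint:
  (1) 0 - 3(0) - 2(-6) + 0 = 12 ✓
  (2) 0 = 5 × 0, remainder 0 ✓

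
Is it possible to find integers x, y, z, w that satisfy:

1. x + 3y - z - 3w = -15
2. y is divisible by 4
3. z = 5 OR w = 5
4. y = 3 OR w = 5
Yes

Take x = 0, y = 0, z = 0, w = 5. Substituting into each constraint:
  (1) 0 + 3(0) + 0 - 3(5) = -15 ✓
  (2) 0 = 4 × 0, remainder 0 ✓
  (3) w = 5, target 5 ✓ (second branch holds)
  (4) w = 5, target 5 ✓ (second branch holds)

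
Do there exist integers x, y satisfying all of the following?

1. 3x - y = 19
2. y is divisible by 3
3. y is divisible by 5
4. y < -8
No

A contradictory subset is {3x - y = 19, y is divisible by 3}. No integer assignment can satisfy these jointly:

  - 3x - y = 19: is a linear equation tying the variables together
  - y is divisible by 3: restricts y to multiples of 3

Modular obstruction: writing y = 3y', every remaining term of the linear equation is divisible by 3, so the left side is ≡ 0 (mod 3); but the right side 19 ≡ 1 (mod 3). No integers can satisfy it.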